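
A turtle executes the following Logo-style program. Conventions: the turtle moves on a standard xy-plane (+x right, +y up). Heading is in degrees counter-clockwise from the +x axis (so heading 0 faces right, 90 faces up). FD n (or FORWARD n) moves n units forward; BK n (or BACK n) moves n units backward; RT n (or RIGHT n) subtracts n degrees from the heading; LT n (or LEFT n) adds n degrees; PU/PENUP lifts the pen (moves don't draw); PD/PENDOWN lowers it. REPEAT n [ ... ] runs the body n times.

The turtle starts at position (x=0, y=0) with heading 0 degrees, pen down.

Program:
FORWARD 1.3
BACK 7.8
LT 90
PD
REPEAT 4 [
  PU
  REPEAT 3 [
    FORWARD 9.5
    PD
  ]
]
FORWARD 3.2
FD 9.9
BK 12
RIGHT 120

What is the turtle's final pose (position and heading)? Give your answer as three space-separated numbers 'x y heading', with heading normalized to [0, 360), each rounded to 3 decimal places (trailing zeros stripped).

Answer: -6.5 115.1 330

Derivation:
Executing turtle program step by step:
Start: pos=(0,0), heading=0, pen down
FD 1.3: (0,0) -> (1.3,0) [heading=0, draw]
BK 7.8: (1.3,0) -> (-6.5,0) [heading=0, draw]
LT 90: heading 0 -> 90
PD: pen down
REPEAT 4 [
  -- iteration 1/4 --
  PU: pen up
  REPEAT 3 [
    -- iteration 1/3 --
    FD 9.5: (-6.5,0) -> (-6.5,9.5) [heading=90, move]
    PD: pen down
    -- iteration 2/3 --
    FD 9.5: (-6.5,9.5) -> (-6.5,19) [heading=90, draw]
    PD: pen down
    -- iteration 3/3 --
    FD 9.5: (-6.5,19) -> (-6.5,28.5) [heading=90, draw]
    PD: pen down
  ]
  -- iteration 2/4 --
  PU: pen up
  REPEAT 3 [
    -- iteration 1/3 --
    FD 9.5: (-6.5,28.5) -> (-6.5,38) [heading=90, move]
    PD: pen down
    -- iteration 2/3 --
    FD 9.5: (-6.5,38) -> (-6.5,47.5) [heading=90, draw]
    PD: pen down
    -- iteration 3/3 --
    FD 9.5: (-6.5,47.5) -> (-6.5,57) [heading=90, draw]
    PD: pen down
  ]
  -- iteration 3/4 --
  PU: pen up
  REPEAT 3 [
    -- iteration 1/3 --
    FD 9.5: (-6.5,57) -> (-6.5,66.5) [heading=90, move]
    PD: pen down
    -- iteration 2/3 --
    FD 9.5: (-6.5,66.5) -> (-6.5,76) [heading=90, draw]
    PD: pen down
    -- iteration 3/3 --
    FD 9.5: (-6.5,76) -> (-6.5,85.5) [heading=90, draw]
    PD: pen down
  ]
  -- iteration 4/4 --
  PU: pen up
  REPEAT 3 [
    -- iteration 1/3 --
    FD 9.5: (-6.5,85.5) -> (-6.5,95) [heading=90, move]
    PD: pen down
    -- iteration 2/3 --
    FD 9.5: (-6.5,95) -> (-6.5,104.5) [heading=90, draw]
    PD: pen down
    -- iteration 3/3 --
    FD 9.5: (-6.5,104.5) -> (-6.5,114) [heading=90, draw]
    PD: pen down
  ]
]
FD 3.2: (-6.5,114) -> (-6.5,117.2) [heading=90, draw]
FD 9.9: (-6.5,117.2) -> (-6.5,127.1) [heading=90, draw]
BK 12: (-6.5,127.1) -> (-6.5,115.1) [heading=90, draw]
RT 120: heading 90 -> 330
Final: pos=(-6.5,115.1), heading=330, 13 segment(s) drawn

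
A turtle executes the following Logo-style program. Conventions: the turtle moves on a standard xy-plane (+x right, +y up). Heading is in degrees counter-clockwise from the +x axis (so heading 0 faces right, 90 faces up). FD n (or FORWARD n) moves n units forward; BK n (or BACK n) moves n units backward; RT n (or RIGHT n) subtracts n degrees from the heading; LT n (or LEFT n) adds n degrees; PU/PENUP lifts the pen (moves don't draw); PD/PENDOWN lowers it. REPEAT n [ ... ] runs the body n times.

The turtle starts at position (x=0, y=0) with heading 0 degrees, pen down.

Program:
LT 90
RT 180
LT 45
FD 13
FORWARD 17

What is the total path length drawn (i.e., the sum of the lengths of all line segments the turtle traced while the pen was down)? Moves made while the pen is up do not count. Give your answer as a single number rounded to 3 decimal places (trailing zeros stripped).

Executing turtle program step by step:
Start: pos=(0,0), heading=0, pen down
LT 90: heading 0 -> 90
RT 180: heading 90 -> 270
LT 45: heading 270 -> 315
FD 13: (0,0) -> (9.192,-9.192) [heading=315, draw]
FD 17: (9.192,-9.192) -> (21.213,-21.213) [heading=315, draw]
Final: pos=(21.213,-21.213), heading=315, 2 segment(s) drawn

Segment lengths:
  seg 1: (0,0) -> (9.192,-9.192), length = 13
  seg 2: (9.192,-9.192) -> (21.213,-21.213), length = 17
Total = 30

Answer: 30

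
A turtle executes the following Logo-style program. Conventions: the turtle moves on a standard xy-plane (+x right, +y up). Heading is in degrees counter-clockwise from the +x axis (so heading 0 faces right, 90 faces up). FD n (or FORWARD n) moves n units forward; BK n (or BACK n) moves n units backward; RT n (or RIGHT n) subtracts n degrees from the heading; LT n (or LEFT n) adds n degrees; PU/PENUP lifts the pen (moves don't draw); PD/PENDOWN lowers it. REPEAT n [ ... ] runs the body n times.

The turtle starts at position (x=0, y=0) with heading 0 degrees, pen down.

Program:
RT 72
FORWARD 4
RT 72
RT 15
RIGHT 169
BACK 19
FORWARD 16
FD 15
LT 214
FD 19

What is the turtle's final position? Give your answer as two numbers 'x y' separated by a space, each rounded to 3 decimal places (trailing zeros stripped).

Executing turtle program step by step:
Start: pos=(0,0), heading=0, pen down
RT 72: heading 0 -> 288
FD 4: (0,0) -> (1.236,-3.804) [heading=288, draw]
RT 72: heading 288 -> 216
RT 15: heading 216 -> 201
RT 169: heading 201 -> 32
BK 19: (1.236,-3.804) -> (-14.877,-13.873) [heading=32, draw]
FD 16: (-14.877,-13.873) -> (-1.308,-5.394) [heading=32, draw]
FD 15: (-1.308,-5.394) -> (11.413,2.555) [heading=32, draw]
LT 214: heading 32 -> 246
FD 19: (11.413,2.555) -> (3.685,-14.803) [heading=246, draw]
Final: pos=(3.685,-14.803), heading=246, 5 segment(s) drawn

Answer: 3.685 -14.803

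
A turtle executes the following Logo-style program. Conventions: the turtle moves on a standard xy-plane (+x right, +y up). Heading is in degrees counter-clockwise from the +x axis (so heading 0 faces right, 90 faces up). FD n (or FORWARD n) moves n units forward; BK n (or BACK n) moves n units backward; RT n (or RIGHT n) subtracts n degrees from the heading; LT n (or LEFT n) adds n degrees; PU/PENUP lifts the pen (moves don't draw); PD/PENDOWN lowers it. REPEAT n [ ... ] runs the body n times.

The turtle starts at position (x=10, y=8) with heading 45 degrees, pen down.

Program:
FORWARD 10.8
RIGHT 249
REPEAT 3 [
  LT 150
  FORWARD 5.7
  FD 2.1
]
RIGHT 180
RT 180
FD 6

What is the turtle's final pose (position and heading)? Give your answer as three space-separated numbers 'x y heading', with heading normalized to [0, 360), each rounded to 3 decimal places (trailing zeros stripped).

Executing turtle program step by step:
Start: pos=(10,8), heading=45, pen down
FD 10.8: (10,8) -> (17.637,15.637) [heading=45, draw]
RT 249: heading 45 -> 156
REPEAT 3 [
  -- iteration 1/3 --
  LT 150: heading 156 -> 306
  FD 5.7: (17.637,15.637) -> (20.987,11.025) [heading=306, draw]
  FD 2.1: (20.987,11.025) -> (22.221,9.326) [heading=306, draw]
  -- iteration 2/3 --
  LT 150: heading 306 -> 96
  FD 5.7: (22.221,9.326) -> (21.626,14.995) [heading=96, draw]
  FD 2.1: (21.626,14.995) -> (21.406,17.084) [heading=96, draw]
  -- iteration 3/3 --
  LT 150: heading 96 -> 246
  FD 5.7: (21.406,17.084) -> (19.088,11.876) [heading=246, draw]
  FD 2.1: (19.088,11.876) -> (18.234,9.958) [heading=246, draw]
]
RT 180: heading 246 -> 66
RT 180: heading 66 -> 246
FD 6: (18.234,9.958) -> (15.793,4.477) [heading=246, draw]
Final: pos=(15.793,4.477), heading=246, 8 segment(s) drawn

Answer: 15.793 4.477 246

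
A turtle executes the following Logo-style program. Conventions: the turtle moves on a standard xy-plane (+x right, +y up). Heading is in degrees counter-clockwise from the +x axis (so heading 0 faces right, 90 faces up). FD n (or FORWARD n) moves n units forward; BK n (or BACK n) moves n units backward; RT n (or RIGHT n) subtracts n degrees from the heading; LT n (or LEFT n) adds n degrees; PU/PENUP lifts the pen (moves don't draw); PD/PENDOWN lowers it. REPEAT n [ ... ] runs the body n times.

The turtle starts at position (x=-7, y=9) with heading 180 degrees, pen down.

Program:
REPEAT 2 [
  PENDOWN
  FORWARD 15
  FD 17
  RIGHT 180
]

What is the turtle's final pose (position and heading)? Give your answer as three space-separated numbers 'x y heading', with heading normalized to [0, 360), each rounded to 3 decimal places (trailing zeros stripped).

Executing turtle program step by step:
Start: pos=(-7,9), heading=180, pen down
REPEAT 2 [
  -- iteration 1/2 --
  PD: pen down
  FD 15: (-7,9) -> (-22,9) [heading=180, draw]
  FD 17: (-22,9) -> (-39,9) [heading=180, draw]
  RT 180: heading 180 -> 0
  -- iteration 2/2 --
  PD: pen down
  FD 15: (-39,9) -> (-24,9) [heading=0, draw]
  FD 17: (-24,9) -> (-7,9) [heading=0, draw]
  RT 180: heading 0 -> 180
]
Final: pos=(-7,9), heading=180, 4 segment(s) drawn

Answer: -7 9 180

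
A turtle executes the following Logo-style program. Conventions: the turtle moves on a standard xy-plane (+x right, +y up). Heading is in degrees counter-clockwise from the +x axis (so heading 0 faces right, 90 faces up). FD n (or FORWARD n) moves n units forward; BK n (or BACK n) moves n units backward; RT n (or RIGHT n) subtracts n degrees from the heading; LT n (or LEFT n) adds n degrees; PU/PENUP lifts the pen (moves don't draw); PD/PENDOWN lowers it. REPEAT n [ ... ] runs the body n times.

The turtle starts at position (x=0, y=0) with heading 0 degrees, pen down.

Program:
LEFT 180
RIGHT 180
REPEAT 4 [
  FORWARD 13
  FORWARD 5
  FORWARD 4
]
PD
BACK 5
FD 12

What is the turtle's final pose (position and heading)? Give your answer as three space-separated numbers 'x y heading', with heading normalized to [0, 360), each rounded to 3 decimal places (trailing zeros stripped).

Answer: 95 0 0

Derivation:
Executing turtle program step by step:
Start: pos=(0,0), heading=0, pen down
LT 180: heading 0 -> 180
RT 180: heading 180 -> 0
REPEAT 4 [
  -- iteration 1/4 --
  FD 13: (0,0) -> (13,0) [heading=0, draw]
  FD 5: (13,0) -> (18,0) [heading=0, draw]
  FD 4: (18,0) -> (22,0) [heading=0, draw]
  -- iteration 2/4 --
  FD 13: (22,0) -> (35,0) [heading=0, draw]
  FD 5: (35,0) -> (40,0) [heading=0, draw]
  FD 4: (40,0) -> (44,0) [heading=0, draw]
  -- iteration 3/4 --
  FD 13: (44,0) -> (57,0) [heading=0, draw]
  FD 5: (57,0) -> (62,0) [heading=0, draw]
  FD 4: (62,0) -> (66,0) [heading=0, draw]
  -- iteration 4/4 --
  FD 13: (66,0) -> (79,0) [heading=0, draw]
  FD 5: (79,0) -> (84,0) [heading=0, draw]
  FD 4: (84,0) -> (88,0) [heading=0, draw]
]
PD: pen down
BK 5: (88,0) -> (83,0) [heading=0, draw]
FD 12: (83,0) -> (95,0) [heading=0, draw]
Final: pos=(95,0), heading=0, 14 segment(s) drawn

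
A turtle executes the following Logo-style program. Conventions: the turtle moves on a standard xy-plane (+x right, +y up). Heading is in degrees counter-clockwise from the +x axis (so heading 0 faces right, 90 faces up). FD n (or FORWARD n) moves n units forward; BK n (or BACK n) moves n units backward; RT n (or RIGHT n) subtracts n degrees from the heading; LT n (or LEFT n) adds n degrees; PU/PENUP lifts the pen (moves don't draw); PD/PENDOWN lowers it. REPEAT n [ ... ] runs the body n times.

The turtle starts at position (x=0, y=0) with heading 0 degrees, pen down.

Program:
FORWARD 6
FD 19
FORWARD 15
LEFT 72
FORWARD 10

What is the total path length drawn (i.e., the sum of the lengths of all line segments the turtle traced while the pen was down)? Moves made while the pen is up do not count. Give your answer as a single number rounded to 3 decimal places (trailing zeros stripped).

Answer: 50

Derivation:
Executing turtle program step by step:
Start: pos=(0,0), heading=0, pen down
FD 6: (0,0) -> (6,0) [heading=0, draw]
FD 19: (6,0) -> (25,0) [heading=0, draw]
FD 15: (25,0) -> (40,0) [heading=0, draw]
LT 72: heading 0 -> 72
FD 10: (40,0) -> (43.09,9.511) [heading=72, draw]
Final: pos=(43.09,9.511), heading=72, 4 segment(s) drawn

Segment lengths:
  seg 1: (0,0) -> (6,0), length = 6
  seg 2: (6,0) -> (25,0), length = 19
  seg 3: (25,0) -> (40,0), length = 15
  seg 4: (40,0) -> (43.09,9.511), length = 10
Total = 50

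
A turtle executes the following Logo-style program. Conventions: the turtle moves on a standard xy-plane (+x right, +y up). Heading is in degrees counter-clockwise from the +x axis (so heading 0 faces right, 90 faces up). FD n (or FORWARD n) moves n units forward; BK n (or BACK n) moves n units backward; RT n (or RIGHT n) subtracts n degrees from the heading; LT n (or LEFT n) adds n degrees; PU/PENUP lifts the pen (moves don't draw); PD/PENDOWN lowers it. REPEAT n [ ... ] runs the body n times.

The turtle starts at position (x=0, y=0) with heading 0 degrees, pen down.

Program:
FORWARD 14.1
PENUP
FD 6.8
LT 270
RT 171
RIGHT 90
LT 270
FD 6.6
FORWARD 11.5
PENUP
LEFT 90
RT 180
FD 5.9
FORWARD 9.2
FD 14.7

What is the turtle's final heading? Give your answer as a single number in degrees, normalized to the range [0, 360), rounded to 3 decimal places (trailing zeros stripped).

Executing turtle program step by step:
Start: pos=(0,0), heading=0, pen down
FD 14.1: (0,0) -> (14.1,0) [heading=0, draw]
PU: pen up
FD 6.8: (14.1,0) -> (20.9,0) [heading=0, move]
LT 270: heading 0 -> 270
RT 171: heading 270 -> 99
RT 90: heading 99 -> 9
LT 270: heading 9 -> 279
FD 6.6: (20.9,0) -> (21.932,-6.519) [heading=279, move]
FD 11.5: (21.932,-6.519) -> (23.731,-17.877) [heading=279, move]
PU: pen up
LT 90: heading 279 -> 9
RT 180: heading 9 -> 189
FD 5.9: (23.731,-17.877) -> (17.904,-18.8) [heading=189, move]
FD 9.2: (17.904,-18.8) -> (8.817,-20.239) [heading=189, move]
FD 14.7: (8.817,-20.239) -> (-5.702,-22.539) [heading=189, move]
Final: pos=(-5.702,-22.539), heading=189, 1 segment(s) drawn

Answer: 189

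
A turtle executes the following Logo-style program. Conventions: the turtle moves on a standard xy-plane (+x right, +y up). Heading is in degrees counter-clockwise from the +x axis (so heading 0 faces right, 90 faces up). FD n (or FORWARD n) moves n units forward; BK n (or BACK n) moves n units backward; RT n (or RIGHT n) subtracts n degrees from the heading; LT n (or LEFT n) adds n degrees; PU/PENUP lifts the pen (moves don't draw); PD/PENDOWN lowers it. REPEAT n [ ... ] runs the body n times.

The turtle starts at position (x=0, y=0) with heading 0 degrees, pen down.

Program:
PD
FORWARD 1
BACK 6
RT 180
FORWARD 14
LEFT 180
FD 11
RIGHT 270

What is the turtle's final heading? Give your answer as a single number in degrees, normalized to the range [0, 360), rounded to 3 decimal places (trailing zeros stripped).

Executing turtle program step by step:
Start: pos=(0,0), heading=0, pen down
PD: pen down
FD 1: (0,0) -> (1,0) [heading=0, draw]
BK 6: (1,0) -> (-5,0) [heading=0, draw]
RT 180: heading 0 -> 180
FD 14: (-5,0) -> (-19,0) [heading=180, draw]
LT 180: heading 180 -> 0
FD 11: (-19,0) -> (-8,0) [heading=0, draw]
RT 270: heading 0 -> 90
Final: pos=(-8,0), heading=90, 4 segment(s) drawn

Answer: 90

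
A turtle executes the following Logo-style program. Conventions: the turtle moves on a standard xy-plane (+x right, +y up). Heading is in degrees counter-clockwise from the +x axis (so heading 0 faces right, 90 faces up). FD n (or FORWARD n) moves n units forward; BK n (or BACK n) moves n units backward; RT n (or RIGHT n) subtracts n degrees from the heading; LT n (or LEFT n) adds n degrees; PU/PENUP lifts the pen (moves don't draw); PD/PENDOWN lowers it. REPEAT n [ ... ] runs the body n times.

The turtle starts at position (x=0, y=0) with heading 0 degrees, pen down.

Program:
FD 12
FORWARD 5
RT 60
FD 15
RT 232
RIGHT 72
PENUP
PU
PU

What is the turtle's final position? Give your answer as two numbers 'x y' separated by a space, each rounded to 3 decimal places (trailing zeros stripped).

Answer: 24.5 -12.99

Derivation:
Executing turtle program step by step:
Start: pos=(0,0), heading=0, pen down
FD 12: (0,0) -> (12,0) [heading=0, draw]
FD 5: (12,0) -> (17,0) [heading=0, draw]
RT 60: heading 0 -> 300
FD 15: (17,0) -> (24.5,-12.99) [heading=300, draw]
RT 232: heading 300 -> 68
RT 72: heading 68 -> 356
PU: pen up
PU: pen up
PU: pen up
Final: pos=(24.5,-12.99), heading=356, 3 segment(s) drawn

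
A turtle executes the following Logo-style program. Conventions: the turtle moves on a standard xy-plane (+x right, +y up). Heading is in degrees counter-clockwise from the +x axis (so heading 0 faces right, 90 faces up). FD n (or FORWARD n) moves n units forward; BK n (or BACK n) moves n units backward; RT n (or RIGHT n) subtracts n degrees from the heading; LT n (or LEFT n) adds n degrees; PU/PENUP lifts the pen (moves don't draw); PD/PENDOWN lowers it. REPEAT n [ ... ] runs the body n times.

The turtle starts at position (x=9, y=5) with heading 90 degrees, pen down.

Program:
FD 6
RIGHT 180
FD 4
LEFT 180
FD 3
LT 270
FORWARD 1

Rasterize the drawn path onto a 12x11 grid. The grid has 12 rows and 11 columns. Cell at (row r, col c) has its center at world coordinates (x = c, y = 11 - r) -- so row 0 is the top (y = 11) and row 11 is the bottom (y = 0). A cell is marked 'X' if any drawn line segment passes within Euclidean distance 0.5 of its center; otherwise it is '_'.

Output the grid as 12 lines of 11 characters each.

Segment 0: (9,5) -> (9,11)
Segment 1: (9,11) -> (9,7)
Segment 2: (9,7) -> (9,10)
Segment 3: (9,10) -> (10,10)

Answer: _________X_
_________XX
_________X_
_________X_
_________X_
_________X_
_________X_
___________
___________
___________
___________
___________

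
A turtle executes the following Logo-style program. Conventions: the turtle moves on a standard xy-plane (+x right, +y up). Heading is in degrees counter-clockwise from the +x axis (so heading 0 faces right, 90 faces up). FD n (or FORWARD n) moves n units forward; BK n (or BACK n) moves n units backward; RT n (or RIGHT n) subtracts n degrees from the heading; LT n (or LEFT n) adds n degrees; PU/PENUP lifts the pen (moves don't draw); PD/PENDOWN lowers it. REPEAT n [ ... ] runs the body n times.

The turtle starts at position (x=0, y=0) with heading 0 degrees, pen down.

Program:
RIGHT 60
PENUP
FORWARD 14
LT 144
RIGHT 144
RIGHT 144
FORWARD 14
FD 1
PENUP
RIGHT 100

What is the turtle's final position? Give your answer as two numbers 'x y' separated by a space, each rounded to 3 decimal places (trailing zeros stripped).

Executing turtle program step by step:
Start: pos=(0,0), heading=0, pen down
RT 60: heading 0 -> 300
PU: pen up
FD 14: (0,0) -> (7,-12.124) [heading=300, move]
LT 144: heading 300 -> 84
RT 144: heading 84 -> 300
RT 144: heading 300 -> 156
FD 14: (7,-12.124) -> (-5.79,-6.43) [heading=156, move]
FD 1: (-5.79,-6.43) -> (-6.703,-6.023) [heading=156, move]
PU: pen up
RT 100: heading 156 -> 56
Final: pos=(-6.703,-6.023), heading=56, 0 segment(s) drawn

Answer: -6.703 -6.023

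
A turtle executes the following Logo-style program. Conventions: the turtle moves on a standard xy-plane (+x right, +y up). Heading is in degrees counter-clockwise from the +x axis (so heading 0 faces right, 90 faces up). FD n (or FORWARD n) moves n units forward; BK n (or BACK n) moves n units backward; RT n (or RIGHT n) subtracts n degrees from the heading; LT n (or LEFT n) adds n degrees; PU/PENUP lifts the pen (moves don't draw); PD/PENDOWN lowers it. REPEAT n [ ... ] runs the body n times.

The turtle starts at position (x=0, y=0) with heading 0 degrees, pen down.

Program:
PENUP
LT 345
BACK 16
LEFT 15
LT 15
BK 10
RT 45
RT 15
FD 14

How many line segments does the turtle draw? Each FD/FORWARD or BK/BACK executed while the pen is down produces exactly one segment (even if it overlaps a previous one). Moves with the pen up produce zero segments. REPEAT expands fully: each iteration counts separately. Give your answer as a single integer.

Answer: 0

Derivation:
Executing turtle program step by step:
Start: pos=(0,0), heading=0, pen down
PU: pen up
LT 345: heading 0 -> 345
BK 16: (0,0) -> (-15.455,4.141) [heading=345, move]
LT 15: heading 345 -> 0
LT 15: heading 0 -> 15
BK 10: (-15.455,4.141) -> (-25.114,1.553) [heading=15, move]
RT 45: heading 15 -> 330
RT 15: heading 330 -> 315
FD 14: (-25.114,1.553) -> (-15.215,-8.347) [heading=315, move]
Final: pos=(-15.215,-8.347), heading=315, 0 segment(s) drawn
Segments drawn: 0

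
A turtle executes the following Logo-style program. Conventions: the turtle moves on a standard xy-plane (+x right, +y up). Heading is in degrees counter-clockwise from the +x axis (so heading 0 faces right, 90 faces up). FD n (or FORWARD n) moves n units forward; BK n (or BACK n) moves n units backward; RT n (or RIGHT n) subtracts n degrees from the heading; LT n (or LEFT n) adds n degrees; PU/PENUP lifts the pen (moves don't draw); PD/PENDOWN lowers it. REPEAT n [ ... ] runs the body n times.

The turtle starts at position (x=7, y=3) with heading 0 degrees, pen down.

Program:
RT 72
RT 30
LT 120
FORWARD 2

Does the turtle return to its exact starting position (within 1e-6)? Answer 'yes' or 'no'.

Answer: no

Derivation:
Executing turtle program step by step:
Start: pos=(7,3), heading=0, pen down
RT 72: heading 0 -> 288
RT 30: heading 288 -> 258
LT 120: heading 258 -> 18
FD 2: (7,3) -> (8.902,3.618) [heading=18, draw]
Final: pos=(8.902,3.618), heading=18, 1 segment(s) drawn

Start position: (7, 3)
Final position: (8.902, 3.618)
Distance = 2; >= 1e-6 -> NOT closed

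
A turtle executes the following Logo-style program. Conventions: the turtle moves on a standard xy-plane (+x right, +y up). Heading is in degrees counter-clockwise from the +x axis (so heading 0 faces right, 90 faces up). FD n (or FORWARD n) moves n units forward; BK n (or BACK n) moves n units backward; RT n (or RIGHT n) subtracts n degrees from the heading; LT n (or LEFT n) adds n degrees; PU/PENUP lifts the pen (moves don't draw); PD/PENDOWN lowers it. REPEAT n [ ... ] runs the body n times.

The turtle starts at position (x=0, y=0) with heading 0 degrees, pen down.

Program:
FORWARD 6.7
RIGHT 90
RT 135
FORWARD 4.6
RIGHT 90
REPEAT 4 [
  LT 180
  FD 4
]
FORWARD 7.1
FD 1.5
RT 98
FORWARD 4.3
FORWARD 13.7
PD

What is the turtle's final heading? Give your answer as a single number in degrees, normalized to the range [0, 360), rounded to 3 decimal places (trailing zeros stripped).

Answer: 307

Derivation:
Executing turtle program step by step:
Start: pos=(0,0), heading=0, pen down
FD 6.7: (0,0) -> (6.7,0) [heading=0, draw]
RT 90: heading 0 -> 270
RT 135: heading 270 -> 135
FD 4.6: (6.7,0) -> (3.447,3.253) [heading=135, draw]
RT 90: heading 135 -> 45
REPEAT 4 [
  -- iteration 1/4 --
  LT 180: heading 45 -> 225
  FD 4: (3.447,3.253) -> (0.619,0.424) [heading=225, draw]
  -- iteration 2/4 --
  LT 180: heading 225 -> 45
  FD 4: (0.619,0.424) -> (3.447,3.253) [heading=45, draw]
  -- iteration 3/4 --
  LT 180: heading 45 -> 225
  FD 4: (3.447,3.253) -> (0.619,0.424) [heading=225, draw]
  -- iteration 4/4 --
  LT 180: heading 225 -> 45
  FD 4: (0.619,0.424) -> (3.447,3.253) [heading=45, draw]
]
FD 7.1: (3.447,3.253) -> (8.468,8.273) [heading=45, draw]
FD 1.5: (8.468,8.273) -> (9.528,9.334) [heading=45, draw]
RT 98: heading 45 -> 307
FD 4.3: (9.528,9.334) -> (12.116,5.9) [heading=307, draw]
FD 13.7: (12.116,5.9) -> (20.361,-5.042) [heading=307, draw]
PD: pen down
Final: pos=(20.361,-5.042), heading=307, 10 segment(s) drawn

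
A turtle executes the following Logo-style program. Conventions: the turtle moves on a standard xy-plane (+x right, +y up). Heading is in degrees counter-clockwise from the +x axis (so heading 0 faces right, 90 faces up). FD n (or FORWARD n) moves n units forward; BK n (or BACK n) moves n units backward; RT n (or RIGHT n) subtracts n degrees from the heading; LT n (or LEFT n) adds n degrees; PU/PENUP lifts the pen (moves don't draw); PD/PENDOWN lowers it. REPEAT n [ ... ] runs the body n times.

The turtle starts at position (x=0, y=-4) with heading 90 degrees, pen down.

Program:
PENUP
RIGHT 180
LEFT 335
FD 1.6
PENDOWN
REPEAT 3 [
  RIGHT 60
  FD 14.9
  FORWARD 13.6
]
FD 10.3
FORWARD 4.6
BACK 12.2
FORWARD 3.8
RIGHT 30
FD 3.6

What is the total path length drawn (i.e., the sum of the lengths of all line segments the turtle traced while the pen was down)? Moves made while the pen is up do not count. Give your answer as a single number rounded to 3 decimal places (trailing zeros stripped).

Answer: 120

Derivation:
Executing turtle program step by step:
Start: pos=(0,-4), heading=90, pen down
PU: pen up
RT 180: heading 90 -> 270
LT 335: heading 270 -> 245
FD 1.6: (0,-4) -> (-0.676,-5.45) [heading=245, move]
PD: pen down
REPEAT 3 [
  -- iteration 1/3 --
  RT 60: heading 245 -> 185
  FD 14.9: (-0.676,-5.45) -> (-15.519,-6.749) [heading=185, draw]
  FD 13.6: (-15.519,-6.749) -> (-29.068,-7.934) [heading=185, draw]
  -- iteration 2/3 --
  RT 60: heading 185 -> 125
  FD 14.9: (-29.068,-7.934) -> (-37.614,4.271) [heading=125, draw]
  FD 13.6: (-37.614,4.271) -> (-45.415,15.412) [heading=125, draw]
  -- iteration 3/3 --
  RT 60: heading 125 -> 65
  FD 14.9: (-45.415,15.412) -> (-39.118,28.916) [heading=65, draw]
  FD 13.6: (-39.118,28.916) -> (-33.37,41.242) [heading=65, draw]
]
FD 10.3: (-33.37,41.242) -> (-29.017,50.577) [heading=65, draw]
FD 4.6: (-29.017,50.577) -> (-27.073,54.746) [heading=65, draw]
BK 12.2: (-27.073,54.746) -> (-32.229,43.689) [heading=65, draw]
FD 3.8: (-32.229,43.689) -> (-30.623,47.133) [heading=65, draw]
RT 30: heading 65 -> 35
FD 3.6: (-30.623,47.133) -> (-27.674,49.197) [heading=35, draw]
Final: pos=(-27.674,49.197), heading=35, 11 segment(s) drawn

Segment lengths:
  seg 1: (-0.676,-5.45) -> (-15.519,-6.749), length = 14.9
  seg 2: (-15.519,-6.749) -> (-29.068,-7.934), length = 13.6
  seg 3: (-29.068,-7.934) -> (-37.614,4.271), length = 14.9
  seg 4: (-37.614,4.271) -> (-45.415,15.412), length = 13.6
  seg 5: (-45.415,15.412) -> (-39.118,28.916), length = 14.9
  seg 6: (-39.118,28.916) -> (-33.37,41.242), length = 13.6
  seg 7: (-33.37,41.242) -> (-29.017,50.577), length = 10.3
  seg 8: (-29.017,50.577) -> (-27.073,54.746), length = 4.6
  seg 9: (-27.073,54.746) -> (-32.229,43.689), length = 12.2
  seg 10: (-32.229,43.689) -> (-30.623,47.133), length = 3.8
  seg 11: (-30.623,47.133) -> (-27.674,49.197), length = 3.6
Total = 120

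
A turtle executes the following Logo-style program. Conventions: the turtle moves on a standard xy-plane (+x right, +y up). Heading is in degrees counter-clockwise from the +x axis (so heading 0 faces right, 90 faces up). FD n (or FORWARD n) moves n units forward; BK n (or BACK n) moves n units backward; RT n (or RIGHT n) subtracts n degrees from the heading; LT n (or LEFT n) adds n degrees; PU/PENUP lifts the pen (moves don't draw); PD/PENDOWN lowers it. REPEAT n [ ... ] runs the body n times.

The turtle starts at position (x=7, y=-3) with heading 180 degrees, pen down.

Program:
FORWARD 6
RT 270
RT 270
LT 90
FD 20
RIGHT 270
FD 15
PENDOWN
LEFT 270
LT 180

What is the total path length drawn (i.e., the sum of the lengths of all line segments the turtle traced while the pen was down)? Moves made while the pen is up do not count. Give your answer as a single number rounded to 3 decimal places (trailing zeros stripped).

Answer: 41

Derivation:
Executing turtle program step by step:
Start: pos=(7,-3), heading=180, pen down
FD 6: (7,-3) -> (1,-3) [heading=180, draw]
RT 270: heading 180 -> 270
RT 270: heading 270 -> 0
LT 90: heading 0 -> 90
FD 20: (1,-3) -> (1,17) [heading=90, draw]
RT 270: heading 90 -> 180
FD 15: (1,17) -> (-14,17) [heading=180, draw]
PD: pen down
LT 270: heading 180 -> 90
LT 180: heading 90 -> 270
Final: pos=(-14,17), heading=270, 3 segment(s) drawn

Segment lengths:
  seg 1: (7,-3) -> (1,-3), length = 6
  seg 2: (1,-3) -> (1,17), length = 20
  seg 3: (1,17) -> (-14,17), length = 15
Total = 41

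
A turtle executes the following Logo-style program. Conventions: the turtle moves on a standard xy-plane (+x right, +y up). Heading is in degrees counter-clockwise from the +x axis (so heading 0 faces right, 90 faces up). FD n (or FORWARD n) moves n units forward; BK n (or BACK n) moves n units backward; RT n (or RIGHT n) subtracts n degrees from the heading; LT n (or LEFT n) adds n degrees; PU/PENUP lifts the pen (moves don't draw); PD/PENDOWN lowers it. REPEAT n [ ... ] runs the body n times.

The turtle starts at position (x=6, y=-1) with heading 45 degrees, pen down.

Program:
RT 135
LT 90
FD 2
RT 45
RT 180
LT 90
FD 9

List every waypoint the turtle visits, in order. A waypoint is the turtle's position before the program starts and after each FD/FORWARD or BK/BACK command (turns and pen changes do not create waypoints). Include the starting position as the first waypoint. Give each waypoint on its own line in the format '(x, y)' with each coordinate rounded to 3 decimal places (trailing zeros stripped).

Executing turtle program step by step:
Start: pos=(6,-1), heading=45, pen down
RT 135: heading 45 -> 270
LT 90: heading 270 -> 0
FD 2: (6,-1) -> (8,-1) [heading=0, draw]
RT 45: heading 0 -> 315
RT 180: heading 315 -> 135
LT 90: heading 135 -> 225
FD 9: (8,-1) -> (1.636,-7.364) [heading=225, draw]
Final: pos=(1.636,-7.364), heading=225, 2 segment(s) drawn
Waypoints (3 total):
(6, -1)
(8, -1)
(1.636, -7.364)

Answer: (6, -1)
(8, -1)
(1.636, -7.364)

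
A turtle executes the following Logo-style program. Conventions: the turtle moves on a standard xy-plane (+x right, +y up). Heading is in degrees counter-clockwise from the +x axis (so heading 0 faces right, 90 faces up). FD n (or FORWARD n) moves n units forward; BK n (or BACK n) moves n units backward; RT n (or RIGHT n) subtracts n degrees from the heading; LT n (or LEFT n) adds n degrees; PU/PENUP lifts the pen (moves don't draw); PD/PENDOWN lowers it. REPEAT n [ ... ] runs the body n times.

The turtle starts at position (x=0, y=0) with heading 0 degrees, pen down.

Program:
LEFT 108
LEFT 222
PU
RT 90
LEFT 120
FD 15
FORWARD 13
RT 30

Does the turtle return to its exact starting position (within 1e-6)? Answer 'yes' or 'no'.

Answer: no

Derivation:
Executing turtle program step by step:
Start: pos=(0,0), heading=0, pen down
LT 108: heading 0 -> 108
LT 222: heading 108 -> 330
PU: pen up
RT 90: heading 330 -> 240
LT 120: heading 240 -> 0
FD 15: (0,0) -> (15,0) [heading=0, move]
FD 13: (15,0) -> (28,0) [heading=0, move]
RT 30: heading 0 -> 330
Final: pos=(28,0), heading=330, 0 segment(s) drawn

Start position: (0, 0)
Final position: (28, 0)
Distance = 28; >= 1e-6 -> NOT closed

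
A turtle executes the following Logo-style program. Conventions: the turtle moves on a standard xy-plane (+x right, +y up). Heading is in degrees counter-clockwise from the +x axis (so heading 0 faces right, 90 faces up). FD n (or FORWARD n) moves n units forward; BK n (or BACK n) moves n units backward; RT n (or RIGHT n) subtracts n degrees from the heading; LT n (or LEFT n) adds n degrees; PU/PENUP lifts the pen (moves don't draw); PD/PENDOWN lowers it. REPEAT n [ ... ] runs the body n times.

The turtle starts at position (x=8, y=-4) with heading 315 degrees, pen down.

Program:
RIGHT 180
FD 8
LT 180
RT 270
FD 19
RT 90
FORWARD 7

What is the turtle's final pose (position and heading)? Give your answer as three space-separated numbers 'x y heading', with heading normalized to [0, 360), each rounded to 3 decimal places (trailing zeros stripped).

Executing turtle program step by step:
Start: pos=(8,-4), heading=315, pen down
RT 180: heading 315 -> 135
FD 8: (8,-4) -> (2.343,1.657) [heading=135, draw]
LT 180: heading 135 -> 315
RT 270: heading 315 -> 45
FD 19: (2.343,1.657) -> (15.778,15.092) [heading=45, draw]
RT 90: heading 45 -> 315
FD 7: (15.778,15.092) -> (20.728,10.142) [heading=315, draw]
Final: pos=(20.728,10.142), heading=315, 3 segment(s) drawn

Answer: 20.728 10.142 315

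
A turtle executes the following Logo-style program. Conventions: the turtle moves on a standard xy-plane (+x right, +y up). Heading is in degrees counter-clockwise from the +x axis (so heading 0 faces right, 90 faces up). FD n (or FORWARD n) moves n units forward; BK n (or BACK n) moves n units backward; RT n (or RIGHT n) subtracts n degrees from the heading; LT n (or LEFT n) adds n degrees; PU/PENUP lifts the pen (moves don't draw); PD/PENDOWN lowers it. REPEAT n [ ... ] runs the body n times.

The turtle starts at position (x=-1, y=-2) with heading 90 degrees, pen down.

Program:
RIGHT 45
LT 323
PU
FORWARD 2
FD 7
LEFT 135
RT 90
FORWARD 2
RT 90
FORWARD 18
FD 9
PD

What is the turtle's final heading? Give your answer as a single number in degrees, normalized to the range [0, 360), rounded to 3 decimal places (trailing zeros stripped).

Executing turtle program step by step:
Start: pos=(-1,-2), heading=90, pen down
RT 45: heading 90 -> 45
LT 323: heading 45 -> 8
PU: pen up
FD 2: (-1,-2) -> (0.981,-1.722) [heading=8, move]
FD 7: (0.981,-1.722) -> (7.912,-0.747) [heading=8, move]
LT 135: heading 8 -> 143
RT 90: heading 143 -> 53
FD 2: (7.912,-0.747) -> (9.116,0.85) [heading=53, move]
RT 90: heading 53 -> 323
FD 18: (9.116,0.85) -> (23.491,-9.983) [heading=323, move]
FD 9: (23.491,-9.983) -> (30.679,-15.399) [heading=323, move]
PD: pen down
Final: pos=(30.679,-15.399), heading=323, 0 segment(s) drawn

Answer: 323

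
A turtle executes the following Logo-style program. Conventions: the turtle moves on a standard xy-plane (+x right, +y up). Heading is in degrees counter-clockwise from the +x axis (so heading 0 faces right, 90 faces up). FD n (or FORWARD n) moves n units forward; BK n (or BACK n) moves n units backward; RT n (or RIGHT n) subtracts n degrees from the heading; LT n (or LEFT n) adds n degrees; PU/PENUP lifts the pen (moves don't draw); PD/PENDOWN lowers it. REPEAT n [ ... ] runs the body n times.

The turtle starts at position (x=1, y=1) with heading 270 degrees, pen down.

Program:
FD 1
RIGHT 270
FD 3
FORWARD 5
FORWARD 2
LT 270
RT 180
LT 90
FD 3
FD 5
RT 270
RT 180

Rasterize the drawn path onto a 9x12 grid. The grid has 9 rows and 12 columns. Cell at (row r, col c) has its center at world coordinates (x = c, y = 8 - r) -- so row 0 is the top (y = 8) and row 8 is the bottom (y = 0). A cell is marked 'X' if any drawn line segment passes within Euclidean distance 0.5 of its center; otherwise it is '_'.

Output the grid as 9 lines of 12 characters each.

Segment 0: (1,1) -> (1,0)
Segment 1: (1,0) -> (4,0)
Segment 2: (4,0) -> (9,0)
Segment 3: (9,0) -> (11,0)
Segment 4: (11,0) -> (8,0)
Segment 5: (8,0) -> (3,0)

Answer: ____________
____________
____________
____________
____________
____________
____________
_X__________
_XXXXXXXXXXX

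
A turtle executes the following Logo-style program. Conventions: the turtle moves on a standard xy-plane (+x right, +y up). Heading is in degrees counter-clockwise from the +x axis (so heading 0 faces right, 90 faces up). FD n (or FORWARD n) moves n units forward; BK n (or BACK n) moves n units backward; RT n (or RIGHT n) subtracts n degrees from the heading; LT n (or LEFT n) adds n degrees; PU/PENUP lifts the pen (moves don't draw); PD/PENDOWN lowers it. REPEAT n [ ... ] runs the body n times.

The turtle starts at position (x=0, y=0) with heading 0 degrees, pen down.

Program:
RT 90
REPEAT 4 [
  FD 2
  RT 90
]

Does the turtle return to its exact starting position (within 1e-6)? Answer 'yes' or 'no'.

Answer: yes

Derivation:
Executing turtle program step by step:
Start: pos=(0,0), heading=0, pen down
RT 90: heading 0 -> 270
REPEAT 4 [
  -- iteration 1/4 --
  FD 2: (0,0) -> (0,-2) [heading=270, draw]
  RT 90: heading 270 -> 180
  -- iteration 2/4 --
  FD 2: (0,-2) -> (-2,-2) [heading=180, draw]
  RT 90: heading 180 -> 90
  -- iteration 3/4 --
  FD 2: (-2,-2) -> (-2,0) [heading=90, draw]
  RT 90: heading 90 -> 0
  -- iteration 4/4 --
  FD 2: (-2,0) -> (0,0) [heading=0, draw]
  RT 90: heading 0 -> 270
]
Final: pos=(0,0), heading=270, 4 segment(s) drawn

Start position: (0, 0)
Final position: (0, 0)
Distance = 0; < 1e-6 -> CLOSED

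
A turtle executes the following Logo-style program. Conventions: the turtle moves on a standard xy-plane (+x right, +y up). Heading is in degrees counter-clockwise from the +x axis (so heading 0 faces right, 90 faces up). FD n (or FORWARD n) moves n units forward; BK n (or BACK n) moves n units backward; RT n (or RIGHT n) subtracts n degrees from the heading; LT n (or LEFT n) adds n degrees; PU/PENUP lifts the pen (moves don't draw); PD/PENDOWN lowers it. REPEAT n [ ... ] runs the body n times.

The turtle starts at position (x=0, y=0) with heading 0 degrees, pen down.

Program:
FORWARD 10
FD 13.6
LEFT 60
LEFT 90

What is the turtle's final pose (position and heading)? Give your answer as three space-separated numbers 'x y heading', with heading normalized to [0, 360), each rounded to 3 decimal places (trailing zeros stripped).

Executing turtle program step by step:
Start: pos=(0,0), heading=0, pen down
FD 10: (0,0) -> (10,0) [heading=0, draw]
FD 13.6: (10,0) -> (23.6,0) [heading=0, draw]
LT 60: heading 0 -> 60
LT 90: heading 60 -> 150
Final: pos=(23.6,0), heading=150, 2 segment(s) drawn

Answer: 23.6 0 150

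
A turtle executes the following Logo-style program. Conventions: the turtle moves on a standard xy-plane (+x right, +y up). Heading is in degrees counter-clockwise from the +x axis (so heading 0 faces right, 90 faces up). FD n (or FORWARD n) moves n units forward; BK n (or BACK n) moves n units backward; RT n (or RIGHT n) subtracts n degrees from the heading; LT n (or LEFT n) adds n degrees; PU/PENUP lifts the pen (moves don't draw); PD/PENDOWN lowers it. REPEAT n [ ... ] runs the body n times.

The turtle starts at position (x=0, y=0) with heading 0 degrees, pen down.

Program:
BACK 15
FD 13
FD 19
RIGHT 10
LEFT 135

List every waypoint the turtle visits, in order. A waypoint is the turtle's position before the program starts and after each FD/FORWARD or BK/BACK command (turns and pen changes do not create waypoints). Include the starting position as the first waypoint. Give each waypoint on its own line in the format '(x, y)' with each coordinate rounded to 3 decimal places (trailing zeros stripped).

Executing turtle program step by step:
Start: pos=(0,0), heading=0, pen down
BK 15: (0,0) -> (-15,0) [heading=0, draw]
FD 13: (-15,0) -> (-2,0) [heading=0, draw]
FD 19: (-2,0) -> (17,0) [heading=0, draw]
RT 10: heading 0 -> 350
LT 135: heading 350 -> 125
Final: pos=(17,0), heading=125, 3 segment(s) drawn
Waypoints (4 total):
(0, 0)
(-15, 0)
(-2, 0)
(17, 0)

Answer: (0, 0)
(-15, 0)
(-2, 0)
(17, 0)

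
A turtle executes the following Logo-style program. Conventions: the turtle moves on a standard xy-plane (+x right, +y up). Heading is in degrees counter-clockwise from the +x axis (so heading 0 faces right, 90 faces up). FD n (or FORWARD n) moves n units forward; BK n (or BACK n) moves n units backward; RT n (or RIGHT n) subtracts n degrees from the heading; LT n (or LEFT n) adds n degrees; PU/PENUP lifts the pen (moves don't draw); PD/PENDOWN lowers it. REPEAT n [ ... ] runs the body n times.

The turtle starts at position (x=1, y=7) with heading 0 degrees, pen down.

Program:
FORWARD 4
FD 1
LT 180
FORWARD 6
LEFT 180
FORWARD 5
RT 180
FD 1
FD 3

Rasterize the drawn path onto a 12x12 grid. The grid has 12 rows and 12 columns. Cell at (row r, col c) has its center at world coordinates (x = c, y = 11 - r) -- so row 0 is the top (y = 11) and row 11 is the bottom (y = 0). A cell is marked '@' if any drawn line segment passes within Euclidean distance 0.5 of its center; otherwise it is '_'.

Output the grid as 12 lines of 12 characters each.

Answer: ____________
____________
____________
____________
@@@@@@@_____
____________
____________
____________
____________
____________
____________
____________

Derivation:
Segment 0: (1,7) -> (5,7)
Segment 1: (5,7) -> (6,7)
Segment 2: (6,7) -> (0,7)
Segment 3: (0,7) -> (5,7)
Segment 4: (5,7) -> (4,7)
Segment 5: (4,7) -> (1,7)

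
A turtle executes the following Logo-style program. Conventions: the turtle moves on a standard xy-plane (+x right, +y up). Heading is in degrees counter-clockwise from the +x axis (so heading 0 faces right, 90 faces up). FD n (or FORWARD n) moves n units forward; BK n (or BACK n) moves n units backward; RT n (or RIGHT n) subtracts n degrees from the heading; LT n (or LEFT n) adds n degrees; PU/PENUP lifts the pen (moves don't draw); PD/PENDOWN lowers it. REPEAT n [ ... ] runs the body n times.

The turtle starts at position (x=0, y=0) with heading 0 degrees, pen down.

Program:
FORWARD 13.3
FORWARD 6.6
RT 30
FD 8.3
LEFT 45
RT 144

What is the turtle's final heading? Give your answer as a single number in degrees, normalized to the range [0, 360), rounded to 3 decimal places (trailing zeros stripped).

Executing turtle program step by step:
Start: pos=(0,0), heading=0, pen down
FD 13.3: (0,0) -> (13.3,0) [heading=0, draw]
FD 6.6: (13.3,0) -> (19.9,0) [heading=0, draw]
RT 30: heading 0 -> 330
FD 8.3: (19.9,0) -> (27.088,-4.15) [heading=330, draw]
LT 45: heading 330 -> 15
RT 144: heading 15 -> 231
Final: pos=(27.088,-4.15), heading=231, 3 segment(s) drawn

Answer: 231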